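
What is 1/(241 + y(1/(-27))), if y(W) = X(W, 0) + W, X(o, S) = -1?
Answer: 27/6479 ≈ 0.0041673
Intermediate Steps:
y(W) = -1 + W
1/(241 + y(1/(-27))) = 1/(241 + (-1 + 1/(-27))) = 1/(241 + (-1 - 1/27)) = 1/(241 - 28/27) = 1/(6479/27) = 27/6479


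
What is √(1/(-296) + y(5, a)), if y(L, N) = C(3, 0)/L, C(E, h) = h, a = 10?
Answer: I*√74/148 ≈ 0.058124*I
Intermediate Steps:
y(L, N) = 0 (y(L, N) = 0/L = 0)
√(1/(-296) + y(5, a)) = √(1/(-296) + 0) = √(-1/296 + 0) = √(-1/296) = I*√74/148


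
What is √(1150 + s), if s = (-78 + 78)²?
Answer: 5*√46 ≈ 33.912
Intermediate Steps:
s = 0 (s = 0² = 0)
√(1150 + s) = √(1150 + 0) = √1150 = 5*√46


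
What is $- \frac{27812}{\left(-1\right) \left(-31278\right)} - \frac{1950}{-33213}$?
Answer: $- \frac{143787976}{173139369} \approx -0.83047$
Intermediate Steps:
$- \frac{27812}{\left(-1\right) \left(-31278\right)} - \frac{1950}{-33213} = - \frac{27812}{31278} - - \frac{650}{11071} = \left(-27812\right) \frac{1}{31278} + \frac{650}{11071} = - \frac{13906}{15639} + \frac{650}{11071} = - \frac{143787976}{173139369}$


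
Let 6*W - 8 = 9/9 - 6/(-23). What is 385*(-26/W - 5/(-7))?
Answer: -440935/71 ≈ -6210.4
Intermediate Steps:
W = 71/46 (W = 4/3 + (9/9 - 6/(-23))/6 = 4/3 + (9*(⅑) - 6*(-1/23))/6 = 4/3 + (1 + 6/23)/6 = 4/3 + (⅙)*(29/23) = 4/3 + 29/138 = 71/46 ≈ 1.5435)
385*(-26/W - 5/(-7)) = 385*(-26/71/46 - 5/(-7)) = 385*(-26*46/71 - 5*(-⅐)) = 385*(-1196/71 + 5/7) = 385*(-8017/497) = -440935/71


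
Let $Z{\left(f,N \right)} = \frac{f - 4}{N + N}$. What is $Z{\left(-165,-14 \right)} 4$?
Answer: $\frac{169}{7} \approx 24.143$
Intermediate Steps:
$Z{\left(f,N \right)} = \frac{-4 + f}{2 N}$
$Z{\left(-165,-14 \right)} 4 = \frac{-4 - 165}{2 \left(-14\right)} 4 = \frac{1}{2} \left(- \frac{1}{14}\right) \left(-169\right) 4 = \frac{169}{28} \cdot 4 = \frac{169}{7}$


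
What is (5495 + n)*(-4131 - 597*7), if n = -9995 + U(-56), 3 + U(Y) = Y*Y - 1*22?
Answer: 11542590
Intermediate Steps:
U(Y) = -25 + Y**2 (U(Y) = -3 + (Y*Y - 1*22) = -3 + (Y**2 - 22) = -3 + (-22 + Y**2) = -25 + Y**2)
n = -6884 (n = -9995 + (-25 + (-56)**2) = -9995 + (-25 + 3136) = -9995 + 3111 = -6884)
(5495 + n)*(-4131 - 597*7) = (5495 - 6884)*(-4131 - 597*7) = -1389*(-4131 - 4179) = -1389*(-8310) = 11542590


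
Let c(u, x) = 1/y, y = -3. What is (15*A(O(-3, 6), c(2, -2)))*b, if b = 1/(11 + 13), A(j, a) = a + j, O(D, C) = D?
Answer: -25/12 ≈ -2.0833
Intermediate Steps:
c(u, x) = -⅓ (c(u, x) = 1/(-3) = -⅓)
b = 1/24 ≈ 0.041667
(15*A(O(-3, 6), c(2, -2)))*b = (15*(-⅓ - 3))*(1/24) = (15*(-10/3))*(1/24) = -50*1/24 = -25/12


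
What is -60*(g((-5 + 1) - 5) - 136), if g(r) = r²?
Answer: 3300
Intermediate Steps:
-60*(g((-5 + 1) - 5) - 136) = -60*(((-5 + 1) - 5)² - 136) = -60*((-4 - 5)² - 136) = -60*((-9)² - 136) = -60*(81 - 136) = -60*(-55) = 3300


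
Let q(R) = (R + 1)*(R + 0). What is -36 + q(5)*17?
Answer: 474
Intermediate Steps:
q(R) = R*(1 + R) (q(R) = (1 + R)*R = R*(1 + R))
-36 + q(5)*17 = -36 + (5*(1 + 5))*17 = -36 + (5*6)*17 = -36 + 30*17 = -36 + 510 = 474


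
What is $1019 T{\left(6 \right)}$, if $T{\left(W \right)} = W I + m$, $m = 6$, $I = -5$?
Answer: $-24456$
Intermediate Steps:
$T{\left(W \right)} = 6 - 5 W$ ($T{\left(W \right)} = W \left(-5\right) + 6 = - 5 W + 6 = 6 - 5 W$)
$1019 T{\left(6 \right)} = 1019 \left(6 - 30\right) = 1019 \left(-24\right) = -24456$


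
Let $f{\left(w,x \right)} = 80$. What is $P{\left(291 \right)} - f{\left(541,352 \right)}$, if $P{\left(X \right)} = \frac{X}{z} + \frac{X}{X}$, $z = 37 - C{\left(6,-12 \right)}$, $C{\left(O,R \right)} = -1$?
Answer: $- \frac{2711}{38} \approx -71.342$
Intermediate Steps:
$z = 38$ ($z = 37 - -1 = 37 + 1 = 38$)
$P{\left(X \right)} = 1 + \frac{X}{38}$ ($P{\left(X \right)} = \frac{X}{38} + \frac{X}{X} = X \frac{1}{38} + 1 = \frac{X}{38} + 1 = 1 + \frac{X}{38}$)
$P{\left(291 \right)} - f{\left(541,352 \right)} = \left(1 + \frac{1}{38} \cdot 291\right) - 80 = \left(1 + \frac{291}{38}\right) - 80 = \frac{329}{38} - 80 = - \frac{2711}{38}$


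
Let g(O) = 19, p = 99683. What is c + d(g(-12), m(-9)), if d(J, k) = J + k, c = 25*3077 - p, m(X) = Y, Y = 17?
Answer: -22722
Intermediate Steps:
m(X) = 17
c = -22758 (c = 25*3077 - 1*99683 = 76925 - 99683 = -22758)
c + d(g(-12), m(-9)) = -22758 + (19 + 17) = -22758 + 36 = -22722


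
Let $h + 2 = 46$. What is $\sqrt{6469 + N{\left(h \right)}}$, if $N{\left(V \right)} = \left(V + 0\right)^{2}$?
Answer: $41 \sqrt{5} \approx 91.679$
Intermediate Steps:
$h = 44$ ($h = -2 + 46 = 44$)
$N{\left(V \right)} = V^{2}$
$\sqrt{6469 + N{\left(h \right)}} = \sqrt{6469 + 44^{2}} = \sqrt{6469 + 1936} = \sqrt{8405} = 41 \sqrt{5}$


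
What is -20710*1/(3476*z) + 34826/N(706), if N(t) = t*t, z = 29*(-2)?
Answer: 2167976221/12561085636 ≈ 0.17259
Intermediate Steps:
z = -58
N(t) = t²
-20710*1/(3476*z) + 34826/N(706) = -20710/((44*(-58))*79) + 34826/(706²) = -20710/((-2552*79)) + 34826/498436 = -20710/(-201608) + 34826*(1/498436) = -20710*(-1/201608) + 17413/249218 = 10355/100804 + 17413/249218 = 2167976221/12561085636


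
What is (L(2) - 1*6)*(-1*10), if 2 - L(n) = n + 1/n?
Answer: 65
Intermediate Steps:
L(n) = 2 - n - 1/n (L(n) = 2 - (n + 1/n) = 2 + (-n - 1/n) = 2 - n - 1/n)
(L(2) - 1*6)*(-1*10) = ((2 - 1*2 - 1/2) - 1*6)*(-1*10) = ((2 - 2 - 1*½) - 6)*(-10) = ((2 - 2 - ½) - 6)*(-10) = (-½ - 6)*(-10) = -13/2*(-10) = 65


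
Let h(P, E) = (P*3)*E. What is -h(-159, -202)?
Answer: -96354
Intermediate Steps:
h(P, E) = 3*E*P (h(P, E) = (3*P)*E = 3*E*P)
-h(-159, -202) = -3*(-202)*(-159) = -1*96354 = -96354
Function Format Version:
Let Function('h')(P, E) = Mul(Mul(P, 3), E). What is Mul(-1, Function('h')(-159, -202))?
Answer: -96354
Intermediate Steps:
Function('h')(P, E) = Mul(3, E, P) (Function('h')(P, E) = Mul(Mul(3, P), E) = Mul(3, E, P))
Mul(-1, Function('h')(-159, -202)) = Mul(-1, Mul(3, -202, -159)) = Mul(-1, 96354) = -96354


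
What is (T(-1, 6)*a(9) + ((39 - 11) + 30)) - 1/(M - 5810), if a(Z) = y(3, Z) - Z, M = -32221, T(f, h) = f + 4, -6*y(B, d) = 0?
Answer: 1178962/38031 ≈ 31.000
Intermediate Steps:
y(B, d) = 0 (y(B, d) = -⅙*0 = 0)
T(f, h) = 4 + f
a(Z) = -Z (a(Z) = 0 - Z = -Z)
(T(-1, 6)*a(9) + ((39 - 11) + 30)) - 1/(M - 5810) = ((4 - 1)*(-1*9) + ((39 - 11) + 30)) - 1/(-32221 - 5810) = (3*(-9) + (28 + 30)) - 1/(-38031) = (-27 + 58) - 1*(-1/38031) = 31 + 1/38031 = 1178962/38031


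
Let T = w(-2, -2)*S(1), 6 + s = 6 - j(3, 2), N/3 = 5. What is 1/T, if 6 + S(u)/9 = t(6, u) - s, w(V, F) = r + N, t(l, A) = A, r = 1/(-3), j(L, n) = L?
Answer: -1/264 ≈ -0.0037879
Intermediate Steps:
r = -1/3 ≈ -0.33333
N = 15 (N = 3*5 = 15)
s = -3 (s = -6 + (6 - 1*3) = -6 + (6 - 3) = -6 + 3 = -3)
w(V, F) = 44/3 (w(V, F) = -1/3 + 15 = 44/3)
S(u) = -27 + 9*u (S(u) = -54 + 9*(u - 1*(-3)) = -54 + 9*(u + 3) = -54 + 9*(3 + u) = -54 + (27 + 9*u) = -27 + 9*u)
T = -264 (T = 44*(-27 + 9*1)/3 = 44*(-27 + 9)/3 = (44/3)*(-18) = -264)
1/T = 1/(-264) = -1/264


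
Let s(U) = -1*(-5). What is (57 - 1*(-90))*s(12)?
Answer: 735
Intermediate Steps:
s(U) = 5
(57 - 1*(-90))*s(12) = (57 - 1*(-90))*5 = (57 + 90)*5 = 147*5 = 735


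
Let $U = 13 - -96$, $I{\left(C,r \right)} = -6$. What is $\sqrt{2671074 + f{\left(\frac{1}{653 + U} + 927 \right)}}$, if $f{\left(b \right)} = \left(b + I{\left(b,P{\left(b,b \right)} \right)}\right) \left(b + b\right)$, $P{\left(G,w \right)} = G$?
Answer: $\frac{\sqrt{2542415279906}}{762} \approx 2092.5$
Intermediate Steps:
$U = 109$ ($U = 13 + 96 = 109$)
$f{\left(b \right)} = 2 b \left(-6 + b\right)$ ($f{\left(b \right)} = \left(b - 6\right) \left(b + b\right) = \left(-6 + b\right) 2 b = 2 b \left(-6 + b\right)$)
$\sqrt{2671074 + f{\left(\frac{1}{653 + U} + 927 \right)}} = \sqrt{2671074 + 2 \left(\frac{1}{653 + 109} + 927\right) \left(-6 + \left(\frac{1}{653 + 109} + 927\right)\right)} = \sqrt{2671074 + 2 \left(\frac{1}{762} + 927\right) \left(-6 + \left(\frac{1}{762} + 927\right)\right)} = \sqrt{2671074 + 2 \cdot \frac{706375}{762} \left(-6 + \frac{706375}{762}\right)} = \sqrt{2671074 + 2 \cdot \frac{706375}{762} \cdot \frac{701803}{762}} = \sqrt{2671074 + \frac{495736094125}{290322}} = \sqrt{\frac{1271207639953}{290322}} = \frac{\sqrt{2542415279906}}{762}$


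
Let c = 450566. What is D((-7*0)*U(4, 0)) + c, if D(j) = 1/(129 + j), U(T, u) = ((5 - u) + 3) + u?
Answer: 58123015/129 ≈ 4.5057e+5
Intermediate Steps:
U(T, u) = 8 (U(T, u) = (8 - u) + u = 8)
D((-7*0)*U(4, 0)) + c = 1/(129 - 7*0*8) + 450566 = 1/(129 + 0*8) + 450566 = 1/(129 + 0) + 450566 = 1/129 + 450566 = 58123015/129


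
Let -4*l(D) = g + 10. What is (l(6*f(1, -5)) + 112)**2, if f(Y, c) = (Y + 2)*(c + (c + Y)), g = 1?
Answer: 190969/16 ≈ 11936.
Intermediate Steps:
f(Y, c) = (2 + Y)*(Y + 2*c) (f(Y, c) = (2 + Y)*(c + (Y + c)) = (2 + Y)*(Y + 2*c))
l(D) = -11/4 (l(D) = -(1 + 10)/4 = -1/4*11 = -11/4)
(l(6*f(1, -5)) + 112)**2 = (-11/4 + 112)**2 = (437/4)**2 = 190969/16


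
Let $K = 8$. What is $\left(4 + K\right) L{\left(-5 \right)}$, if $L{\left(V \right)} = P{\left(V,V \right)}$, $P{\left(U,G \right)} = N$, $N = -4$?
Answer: $-48$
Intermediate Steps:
$P{\left(U,G \right)} = -4$
$L{\left(V \right)} = -4$
$\left(4 + K\right) L{\left(-5 \right)} = \left(4 + 8\right) \left(-4\right) = 12 \left(-4\right) = -48$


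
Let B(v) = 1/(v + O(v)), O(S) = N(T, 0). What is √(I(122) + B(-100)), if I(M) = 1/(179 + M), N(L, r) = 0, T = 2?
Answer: I*√60501/3010 ≈ 0.081717*I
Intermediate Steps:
O(S) = 0
B(v) = 1/v (B(v) = 1/(v + 0) = 1/v)
√(I(122) + B(-100)) = √(1/(179 + 122) + 1/(-100)) = √(1/301 - 1/100) = √(-201/30100) = I*√60501/3010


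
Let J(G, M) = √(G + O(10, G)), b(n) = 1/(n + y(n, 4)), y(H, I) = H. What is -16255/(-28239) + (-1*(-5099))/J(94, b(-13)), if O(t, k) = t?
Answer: 16255/28239 + 5099*√26/52 ≈ 500.57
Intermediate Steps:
b(n) = 1/(2*n) (b(n) = 1/(n + n) = 1/(2*n))
J(G, M) = √(10 + G) (J(G, M) = √(G + 10) = √(10 + G))
-16255/(-28239) + (-1*(-5099))/J(94, b(-13)) = -16255/(-28239) + (-1*(-5099))/(√(10 + 94)) = -16255*(-1/28239) + 5099/(√104) = 16255/28239 + 5099/((2*√26)) = 16255/28239 + 5099*(√26/52) = 16255/28239 + 5099*√26/52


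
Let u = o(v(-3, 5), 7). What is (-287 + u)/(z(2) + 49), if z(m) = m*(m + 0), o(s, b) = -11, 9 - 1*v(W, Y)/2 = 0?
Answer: -298/53 ≈ -5.6226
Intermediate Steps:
v(W, Y) = 18 (v(W, Y) = 18 - 2*0 = 18 + 0 = 18)
u = -11
z(m) = m**2 (z(m) = m*m = m**2)
(-287 + u)/(z(2) + 49) = (-287 - 11)/(2**2 + 49) = -298/(4 + 49) = -298/53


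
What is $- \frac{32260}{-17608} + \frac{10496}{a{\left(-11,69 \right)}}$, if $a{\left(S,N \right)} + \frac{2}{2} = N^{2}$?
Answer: $\frac{10574099}{2619190} \approx 4.0372$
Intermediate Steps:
$a{\left(S,N \right)} = -1 + N^{2}$
$- \frac{32260}{-17608} + \frac{10496}{a{\left(-11,69 \right)}} = - \frac{32260}{-17608} + \frac{10496}{-1 + 69^{2}} = \left(-32260\right) \left(- \frac{1}{17608}\right) + \frac{10496}{-1 + 4761} = \frac{8065}{4402} + \frac{10496}{4760} = \frac{8065}{4402} + 10496 \cdot \frac{1}{4760} = \frac{8065}{4402} + \frac{1312}{595} = \frac{10574099}{2619190}$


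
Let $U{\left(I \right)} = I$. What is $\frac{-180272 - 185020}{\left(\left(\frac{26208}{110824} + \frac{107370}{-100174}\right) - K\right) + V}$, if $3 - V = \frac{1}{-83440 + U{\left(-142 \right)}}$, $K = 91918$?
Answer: $\frac{3026381924448786312}{761507020803898735} \approx 3.9742$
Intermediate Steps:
$V = \frac{250747}{83582}$ ($V = 3 - \frac{1}{-83440 - 142} = 3 - \frac{1}{-83582} = 3 - - \frac{1}{83582} = 3 + \frac{1}{83582} = \frac{250747}{83582} \approx 3.0$)
$\frac{-180272 - 185020}{\left(\left(\frac{26208}{110824} + \frac{107370}{-100174}\right) - K\right) + V} = \frac{-180272 - 185020}{\left(\left(\frac{26208}{110824} + \frac{107370}{-100174}\right) - 91918\right) + \frac{250747}{83582}} = - \frac{365292}{\left(\left(26208 \cdot \frac{1}{110824} + 107370 \left(- \frac{1}{100174}\right)\right) - 91918\right) + \frac{250747}{83582}} = - \frac{365292}{\left(\left(\frac{468}{1979} - \frac{53685}{50087}\right) - 91918\right) + \frac{250747}{83582}} = - \frac{365292}{\left(- \frac{82801899}{99122173} - 91918\right) + \frac{250747}{83582}} = - \frac{365292}{- \frac{9111194699713}{99122173} + \frac{250747}{83582}} = - \frac{365292}{- \frac{761507020803898735}{8284829463686}} = \left(-365292\right) \left(- \frac{8284829463686}{761507020803898735}\right) = \frac{3026381924448786312}{761507020803898735}$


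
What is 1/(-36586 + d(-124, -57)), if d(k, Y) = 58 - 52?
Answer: -1/36580 ≈ -2.7337e-5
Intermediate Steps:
d(k, Y) = 6
1/(-36586 + d(-124, -57)) = 1/(-36586 + 6) = 1/(-36580) = -1/36580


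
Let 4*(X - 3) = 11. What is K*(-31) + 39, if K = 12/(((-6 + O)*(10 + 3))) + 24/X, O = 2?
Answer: -24888/299 ≈ -83.237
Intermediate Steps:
X = 23/4 (X = 3 + (1/4)*11 = 3 + 11/4 = 23/4 ≈ 5.7500)
K = 1179/299 (K = 12/(((-6 + 2)*(10 + 3))) + 24/(23/4) = 12/((-4*13)) + 24*(4/23) = 12/(-52) + 96/23 = 12*(-1/52) + 96/23 = -3/13 + 96/23 = 1179/299 ≈ 3.9431)
K*(-31) + 39 = (1179/299)*(-31) + 39 = -36549/299 + 39 = -24888/299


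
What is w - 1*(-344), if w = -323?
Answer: 21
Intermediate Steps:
w - 1*(-344) = -323 - 1*(-344) = -323 + 344 = 21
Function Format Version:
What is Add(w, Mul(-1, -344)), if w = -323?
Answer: 21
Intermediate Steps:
Add(w, Mul(-1, -344)) = Add(-323, Mul(-1, -344)) = Add(-323, 344) = 21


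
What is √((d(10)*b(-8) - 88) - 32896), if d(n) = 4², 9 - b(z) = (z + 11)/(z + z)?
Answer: I*√32837 ≈ 181.21*I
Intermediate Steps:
b(z) = 9 - (11 + z)/(2*z) (b(z) = 9 - (z + 11)/(z + z) = 9 - (11 + z)/(2*z))
d(n) = 16
√((d(10)*b(-8) - 88) - 32896) = √((16*((½)*(-11 + 17*(-8))/(-8)) - 88) - 32896) = √((16*((½)*(-⅛)*(-11 - 136)) - 88) - 32896) = √((16*((½)*(-⅛)*(-147)) - 88) - 32896) = √((16*(147/16) - 88) - 32896) = √((147 - 88) - 32896) = √(59 - 32896) = √(-32837) = I*√32837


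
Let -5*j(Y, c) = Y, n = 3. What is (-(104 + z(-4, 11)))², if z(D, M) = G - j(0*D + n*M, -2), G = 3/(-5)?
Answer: 12100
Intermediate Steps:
j(Y, c) = -Y/5
G = -⅗ (G = 3*(-⅕) = -⅗ ≈ -0.60000)
z(D, M) = -⅗ + 3*M/5 (z(D, M) = -⅗ - (-1)*(0*D + 3*M)/5 = -⅗ - (-1)*(0 + 3*M)/5 = -⅗ - (-1)*3*M/5 = -⅗ - (-3)*M/5 = -⅗ + 3*M/5)
(-(104 + z(-4, 11)))² = (-(104 + (-⅗ + (⅗)*11)))² = (-(104 + (-⅗ + 33/5)))² = (-(104 + 6))² = (-1*110)² = (-110)² = 12100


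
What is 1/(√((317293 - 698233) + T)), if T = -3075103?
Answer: -I*√3456043/3456043 ≈ -0.00053791*I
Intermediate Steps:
1/(√((317293 - 698233) + T)) = 1/(√((317293 - 698233) - 3075103)) = 1/(√(-380940 - 3075103)) = 1/(√(-3456043)) = 1/(I*√3456043) = -I*√3456043/3456043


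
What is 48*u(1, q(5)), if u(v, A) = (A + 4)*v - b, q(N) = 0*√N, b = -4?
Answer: 384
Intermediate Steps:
q(N) = 0
u(v, A) = 4 + v*(4 + A) (u(v, A) = (A + 4)*v - 1*(-4) = (4 + A)*v + 4 = v*(4 + A) + 4 = 4 + v*(4 + A))
48*u(1, q(5)) = 48*(4 + 4*1 + 0*1) = 48*(4 + 4 + 0) = 48*8 = 384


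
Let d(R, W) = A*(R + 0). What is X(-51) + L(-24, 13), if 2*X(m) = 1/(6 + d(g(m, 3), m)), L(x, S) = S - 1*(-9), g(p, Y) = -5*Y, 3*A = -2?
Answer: 705/32 ≈ 22.031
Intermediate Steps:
A = -2/3 (A = (1/3)*(-2) = -2/3 ≈ -0.66667)
L(x, S) = 9 + S (L(x, S) = S + 9 = 9 + S)
d(R, W) = -2*R/3 (d(R, W) = -2*(R + 0)/3 = -2*R/3)
X(m) = 1/32 (X(m) = 1/(2*(6 - (-10)*3/3)) = 1/(2*(6 - 2/3*(-15))) = 1/(2*(6 + 10)) = (1/2)/16 = (1/2)*(1/16) = 1/32)
X(-51) + L(-24, 13) = 1/32 + (9 + 13) = 1/32 + 22 = 705/32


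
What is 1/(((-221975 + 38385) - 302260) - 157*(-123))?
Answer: -1/466539 ≈ -2.1434e-6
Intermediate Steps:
1/(((-221975 + 38385) - 302260) - 157*(-123)) = 1/((-183590 - 302260) + 19311) = 1/(-485850 + 19311) = 1/(-466539) = -1/466539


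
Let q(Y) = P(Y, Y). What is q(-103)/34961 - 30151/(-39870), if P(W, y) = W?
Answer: 1050002501/1393895070 ≈ 0.75329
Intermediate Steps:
q(Y) = Y
q(-103)/34961 - 30151/(-39870) = -103/34961 - 30151/(-39870) = -103*1/34961 - 30151*(-1/39870) = -103/34961 + 30151/39870 = 1050002501/1393895070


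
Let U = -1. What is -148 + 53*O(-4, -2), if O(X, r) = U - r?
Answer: -95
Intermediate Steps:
O(X, r) = -1 - r
-148 + 53*O(-4, -2) = -148 + 53*(-1 - 1*(-2)) = -148 + 53*(-1 + 2) = -148 + 53*1 = -148 + 53 = -95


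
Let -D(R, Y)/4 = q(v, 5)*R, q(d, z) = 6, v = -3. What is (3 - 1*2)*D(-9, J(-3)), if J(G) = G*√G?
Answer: 216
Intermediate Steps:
J(G) = G^(3/2)
D(R, Y) = -24*R
(3 - 1*2)*D(-9, J(-3)) = (3 - 1*2)*(-24*(-9)) = (3 - 2)*216 = 1*216 = 216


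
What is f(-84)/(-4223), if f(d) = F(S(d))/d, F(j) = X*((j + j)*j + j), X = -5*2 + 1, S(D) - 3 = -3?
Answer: 0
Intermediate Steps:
S(D) = 0 (S(D) = 3 - 3 = 0)
X = -9 (X = -10 + 1 = -9)
F(j) = -18*j**2 - 9*j (F(j) = -9*((j + j)*j + j) = -9*((2*j)*j + j) = -9*(2*j**2 + j) = -9*(j + 2*j**2) = -18*j**2 - 9*j)
f(d) = 0 (f(d) = (-9*0*(1 + 2*0))/d = (-9*0*(1 + 0))/d = (-9*0*1)/d = 0/d = 0)
f(-84)/(-4223) = 0/(-4223) = 0*(-1/4223) = 0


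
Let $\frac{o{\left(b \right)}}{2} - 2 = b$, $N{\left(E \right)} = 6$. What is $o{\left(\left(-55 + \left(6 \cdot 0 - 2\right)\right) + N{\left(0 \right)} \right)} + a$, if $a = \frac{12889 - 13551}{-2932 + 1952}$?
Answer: $- \frac{47689}{490} \approx -97.324$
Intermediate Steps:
$a = \frac{331}{490}$ ($a = - \frac{662}{-980} = \left(-662\right) \left(- \frac{1}{980}\right) = \frac{331}{490} \approx 0.67551$)
$o{\left(b \right)} = 4 + 2 b$
$o{\left(\left(-55 + \left(6 \cdot 0 - 2\right)\right) + N{\left(0 \right)} \right)} + a = \left(4 + 2 \left(\left(-55 + \left(6 \cdot 0 - 2\right)\right) + 6\right)\right) + \frac{331}{490} = \left(4 + 2 \left(\left(-55 + \left(0 - 2\right)\right) + 6\right)\right) + \frac{331}{490} = \left(4 + 2 \left(\left(-55 - 2\right) + 6\right)\right) + \frac{331}{490} = \left(4 + 2 \left(-57 + 6\right)\right) + \frac{331}{490} = \left(4 + 2 \left(-51\right)\right) + \frac{331}{490} = \left(4 - 102\right) + \frac{331}{490} = -98 + \frac{331}{490} = - \frac{47689}{490}$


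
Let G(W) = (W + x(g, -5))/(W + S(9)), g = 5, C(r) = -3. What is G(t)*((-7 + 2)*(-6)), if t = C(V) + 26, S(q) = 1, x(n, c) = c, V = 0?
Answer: 45/2 ≈ 22.500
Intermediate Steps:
t = 23 (t = -3 + 26 = 23)
G(W) = (-5 + W)/(1 + W) (G(W) = (W - 5)/(W + 1) = (-5 + W)/(1 + W))
G(t)*((-7 + 2)*(-6)) = ((-5 + 23)/(1 + 23))*((-7 + 2)*(-6)) = (18/24)*(-5*(-6)) = ((1/24)*18)*30 = (¾)*30 = 45/2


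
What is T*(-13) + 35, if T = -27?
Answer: 386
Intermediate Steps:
T*(-13) + 35 = -27*(-13) + 35 = 351 + 35 = 386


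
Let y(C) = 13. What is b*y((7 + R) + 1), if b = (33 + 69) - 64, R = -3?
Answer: 494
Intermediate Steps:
b = 38 (b = 102 - 64 = 38)
b*y((7 + R) + 1) = 38*13 = 494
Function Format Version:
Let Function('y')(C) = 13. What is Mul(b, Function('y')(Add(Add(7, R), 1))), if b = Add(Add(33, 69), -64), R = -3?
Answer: 494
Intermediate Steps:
b = 38 (b = Add(102, -64) = 38)
Mul(b, Function('y')(Add(Add(7, R), 1))) = Mul(38, 13) = 494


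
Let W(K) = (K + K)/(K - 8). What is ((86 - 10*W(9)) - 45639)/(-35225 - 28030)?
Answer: 45733/63255 ≈ 0.72299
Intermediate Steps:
W(K) = 2*K/(-8 + K) (W(K) = (2*K)/(-8 + K) = 2*K/(-8 + K))
((86 - 10*W(9)) - 45639)/(-35225 - 28030) = ((86 - 20*9/(-8 + 9)) - 45639)/(-35225 - 28030) = ((86 - 20*9/1) - 45639)/(-63255) = ((86 - 20*9) - 45639)*(-1/63255) = ((86 - 10*18) - 45639)*(-1/63255) = ((86 - 180) - 45639)*(-1/63255) = (-94 - 45639)*(-1/63255) = -45733*(-1/63255) = 45733/63255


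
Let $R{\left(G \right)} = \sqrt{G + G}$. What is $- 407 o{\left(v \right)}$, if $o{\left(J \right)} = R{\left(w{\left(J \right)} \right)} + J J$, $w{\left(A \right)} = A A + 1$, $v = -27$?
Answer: $-296703 - 814 \sqrt{365} \approx -3.1225 \cdot 10^{5}$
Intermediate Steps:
$w{\left(A \right)} = 1 + A^{2}$ ($w{\left(A \right)} = A^{2} + 1 = 1 + A^{2}$)
$R{\left(G \right)} = \sqrt{2} \sqrt{G}$ ($R{\left(G \right)} = \sqrt{2 G} = \sqrt{2} \sqrt{G}$)
$o{\left(J \right)} = J^{2} + \sqrt{2} \sqrt{1 + J^{2}}$ ($o{\left(J \right)} = \sqrt{2} \sqrt{1 + J^{2}} + J J = \sqrt{2} \sqrt{1 + J^{2}} + J^{2} = J^{2} + \sqrt{2} \sqrt{1 + J^{2}}$)
$- 407 o{\left(v \right)} = - 407 \left(\left(-27\right)^{2} + \sqrt{2 + 2 \left(-27\right)^{2}}\right) = - 407 \left(729 + \sqrt{2 + 2 \cdot 729}\right) = - 407 \left(729 + \sqrt{2 + 1458}\right) = - 407 \left(729 + \sqrt{1460}\right) = - 407 \left(729 + 2 \sqrt{365}\right) = -296703 - 814 \sqrt{365}$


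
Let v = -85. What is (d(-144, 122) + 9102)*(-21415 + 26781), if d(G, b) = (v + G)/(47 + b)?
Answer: 8252956294/169 ≈ 4.8834e+7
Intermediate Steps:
d(G, b) = (-85 + G)/(47 + b)
(d(-144, 122) + 9102)*(-21415 + 26781) = ((-85 - 144)/(47 + 122) + 9102)*(-21415 + 26781) = (-229/169 + 9102)*5366 = (1538009/169)*5366 = 8252956294/169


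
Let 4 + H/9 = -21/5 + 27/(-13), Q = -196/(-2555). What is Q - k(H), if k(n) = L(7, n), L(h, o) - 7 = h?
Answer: -5082/365 ≈ -13.923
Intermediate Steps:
L(h, o) = 7 + h
Q = 28/365 (Q = -196*(-1/2555) = 28/365 ≈ 0.076712)
H = -6012/65 (H = -36 + 9*(-21/5 + 27/(-13)) = -36 + 9*(-21*1/5 + 27*(-1/13)) = -36 + 9*(-21/5 - 27/13) = -36 + 9*(-408/65) = -36 - 3672/65 = -6012/65 ≈ -92.492)
k(n) = 14 (k(n) = 7 + 7 = 14)
Q - k(H) = 28/365 - 1*14 = 28/365 - 14 = -5082/365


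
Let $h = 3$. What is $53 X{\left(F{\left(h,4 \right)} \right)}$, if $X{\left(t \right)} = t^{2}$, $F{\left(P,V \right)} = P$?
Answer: $477$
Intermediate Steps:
$53 X{\left(F{\left(h,4 \right)} \right)} = 53 \cdot 3^{2} = 53 \cdot 9 = 477$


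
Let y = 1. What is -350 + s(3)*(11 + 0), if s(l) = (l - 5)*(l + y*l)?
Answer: -482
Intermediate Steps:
s(l) = 2*l*(-5 + l) (s(l) = (l - 5)*(l + 1*l) = (-5 + l)*(l + l) = (-5 + l)*(2*l) = 2*l*(-5 + l))
-350 + s(3)*(11 + 0) = -350 + (2*3*(-5 + 3))*(11 + 0) = -350 + (2*3*(-2))*11 = -350 - 12*11 = -350 - 132 = -482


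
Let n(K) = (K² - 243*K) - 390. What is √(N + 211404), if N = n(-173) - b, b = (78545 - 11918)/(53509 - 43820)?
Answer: √26564776713019/9689 ≈ 531.95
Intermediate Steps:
n(K) = -390 + K² - 243*K
b = 66627/9689 ≈ 6.8766
N = 693452615/9689 (N = (-390 + (-173)² - 243*(-173)) - 1*66627/9689 = (-390 + 29929 + 42039) - 66627/9689 = 71578 - 66627/9689 = 693452615/9689 ≈ 71571.)
√(N + 211404) = √(693452615/9689 + 211404) = √(2741745971/9689) = √26564776713019/9689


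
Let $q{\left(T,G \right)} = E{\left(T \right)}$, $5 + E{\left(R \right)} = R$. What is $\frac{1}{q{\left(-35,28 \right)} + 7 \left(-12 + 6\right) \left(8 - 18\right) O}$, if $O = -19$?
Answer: $- \frac{1}{8020} \approx -0.00012469$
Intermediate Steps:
$E{\left(R \right)} = -5 + R$
$q{\left(T,G \right)} = -5 + T$
$\frac{1}{q{\left(-35,28 \right)} + 7 \left(-12 + 6\right) \left(8 - 18\right) O} = \frac{1}{\left(-5 - 35\right) + 7 \left(-12 + 6\right) \left(8 - 18\right) \left(-19\right)} = \frac{1}{-40 + 7 \left(\left(-6\right) \left(-10\right)\right) \left(-19\right)} = \frac{1}{-40 + 7 \cdot 60 \left(-19\right)} = \frac{1}{-40 + 420 \left(-19\right)} = \frac{1}{-40 - 7980} = \frac{1}{-8020} = - \frac{1}{8020}$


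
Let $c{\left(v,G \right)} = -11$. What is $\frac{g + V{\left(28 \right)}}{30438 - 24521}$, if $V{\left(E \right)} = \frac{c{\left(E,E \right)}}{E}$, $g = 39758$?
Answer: $\frac{1113213}{165676} \approx 6.7192$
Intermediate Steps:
$V{\left(E \right)} = - \frac{11}{E}$
$\frac{g + V{\left(28 \right)}}{30438 - 24521} = \frac{39758 - \frac{11}{28}}{30438 - 24521} = \frac{39758 - \frac{11}{28}}{5917} = \left(39758 - \frac{11}{28}\right) \frac{1}{5917} = \frac{1113213}{28} \cdot \frac{1}{5917} = \frac{1113213}{165676}$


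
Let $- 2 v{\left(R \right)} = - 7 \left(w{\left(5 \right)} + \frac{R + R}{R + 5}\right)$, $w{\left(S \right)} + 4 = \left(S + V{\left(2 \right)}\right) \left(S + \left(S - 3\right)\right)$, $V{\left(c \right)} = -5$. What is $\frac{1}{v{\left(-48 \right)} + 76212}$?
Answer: $\frac{43}{3276850} \approx 1.3122 \cdot 10^{-5}$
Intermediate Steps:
$w{\left(S \right)} = -4 + \left(-5 + S\right) \left(-3 + 2 S\right)$ ($w{\left(S \right)} = -4 + \left(S - 5\right) \left(S + \left(S - 3\right)\right) = -4 + \left(-5 + S\right) \left(S + \left(S - 3\right)\right) = -4 + \left(-5 + S\right) \left(S + \left(-3 + S\right)\right) = -4 + \left(-5 + S\right) \left(-3 + 2 S\right)$)
$v{\left(R \right)} = -14 + \frac{7 R}{5 + R}$ ($v{\left(R \right)} = - \frac{\left(-7\right) \left(\left(11 - 65 + 2 \cdot 5^{2}\right) + \frac{R + R}{R + 5}\right)}{2} = - \frac{\left(-7\right) \left(\left(11 - 65 + 2 \cdot 25\right) + \frac{2 R}{5 + R}\right)}{2} = - \frac{\left(-7\right) \left(\left(11 - 65 + 50\right) + \frac{2 R}{5 + R}\right)}{2} = - \frac{\left(-7\right) \left(-4 + \frac{2 R}{5 + R}\right)}{2} = - \frac{28 - \frac{14 R}{5 + R}}{2} = -14 + \frac{7 R}{5 + R}$)
$\frac{1}{v{\left(-48 \right)} + 76212} = \frac{1}{\frac{7 \left(-10 - -48\right)}{5 - 48} + 76212} = \frac{1}{\frac{7 \left(-10 + 48\right)}{-43} + 76212} = \frac{1}{7 \left(- \frac{1}{43}\right) 38 + 76212} = \frac{1}{- \frac{266}{43} + 76212} = \frac{1}{\frac{3276850}{43}} = \frac{43}{3276850}$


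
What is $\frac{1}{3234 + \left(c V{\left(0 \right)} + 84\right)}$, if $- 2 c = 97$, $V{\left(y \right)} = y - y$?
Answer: $\frac{1}{3318} \approx 0.00030139$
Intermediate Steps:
$V{\left(y \right)} = 0$
$c = - \frac{97}{2}$ ($c = \left(- \frac{1}{2}\right) 97 = - \frac{97}{2} \approx -48.5$)
$\frac{1}{3234 + \left(c V{\left(0 \right)} + 84\right)} = \frac{1}{3234 + \left(\left(- \frac{97}{2}\right) 0 + 84\right)} = \frac{1}{3234 + \left(0 + 84\right)} = \frac{1}{3234 + 84} = \frac{1}{3318}$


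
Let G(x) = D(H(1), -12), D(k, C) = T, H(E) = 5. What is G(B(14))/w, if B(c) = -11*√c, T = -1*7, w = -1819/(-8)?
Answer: -56/1819 ≈ -0.030786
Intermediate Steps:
w = 1819/8 (w = -1819*(-⅛) = 1819/8 ≈ 227.38)
T = -7
D(k, C) = -7
G(x) = -7
G(B(14))/w = -7/1819/8 = -7*8/1819 = -56/1819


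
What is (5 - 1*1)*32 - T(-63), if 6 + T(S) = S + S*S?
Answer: -3772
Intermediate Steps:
T(S) = -6 + S + S² (T(S) = -6 + (S + S*S) = -6 + (S + S²) = -6 + S + S²)
(5 - 1*1)*32 - T(-63) = (5 - 1*1)*32 - (-6 - 63 + (-63)²) = (5 - 1)*32 - (-6 - 63 + 3969) = 4*32 - 1*3900 = 128 - 3900 = -3772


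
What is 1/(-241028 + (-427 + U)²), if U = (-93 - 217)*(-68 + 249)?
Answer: 1/3196191341 ≈ 3.1287e-10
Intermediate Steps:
U = -56110 (U = -310*181 = -56110)
1/(-241028 + (-427 + U)²) = 1/(-241028 + (-427 - 56110)²) = 1/(-241028 + (-56537)²) = 1/(-241028 + 3196432369) = 1/3196191341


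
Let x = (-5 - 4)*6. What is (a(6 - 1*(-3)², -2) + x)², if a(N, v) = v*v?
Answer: 2500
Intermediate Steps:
x = -54 (x = -9*6 = -54)
a(N, v) = v²
(a(6 - 1*(-3)², -2) + x)² = ((-2)² - 54)² = (4 - 54)² = (-50)² = 2500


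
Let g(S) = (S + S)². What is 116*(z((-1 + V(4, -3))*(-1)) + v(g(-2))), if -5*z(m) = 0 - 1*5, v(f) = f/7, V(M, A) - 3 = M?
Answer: 2668/7 ≈ 381.14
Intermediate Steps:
g(S) = 4*S² (g(S) = (2*S)² = 4*S²)
V(M, A) = 3 + M
v(f) = f/7 (v(f) = f*(⅐) = f/7)
z(m) = 1 (z(m) = -(0 - 1*5)/5 = -(0 - 5)/5 = -⅕*(-5) = 1)
116*(z((-1 + V(4, -3))*(-1)) + v(g(-2))) = 116*(1 + (4*(-2)²)/7) = 116*(1 + (4*4)/7) = 116*(1 + (⅐)*16) = 116*(1 + 16/7) = 116*(23/7) = 2668/7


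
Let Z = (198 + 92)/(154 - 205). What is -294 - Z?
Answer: -14704/51 ≈ -288.31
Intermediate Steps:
Z = -290/51 (Z = 290/(-51) = 290*(-1/51) = -290/51 ≈ -5.6863)
-294 - Z = -294 - 1*(-290/51) = -294 + 290/51 = -14704/51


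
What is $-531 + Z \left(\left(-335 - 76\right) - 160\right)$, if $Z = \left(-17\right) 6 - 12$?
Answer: $64563$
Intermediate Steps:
$Z = -114$ ($Z = -102 - 12 = -114$)
$-531 + Z \left(\left(-335 - 76\right) - 160\right) = -531 - 114 \left(\left(-335 - 76\right) - 160\right) = -531 - 114 \left(-411 - 160\right) = -531 - -65094 = -531 + 65094 = 64563$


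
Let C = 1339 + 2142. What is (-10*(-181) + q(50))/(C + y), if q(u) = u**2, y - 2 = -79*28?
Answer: 4310/1271 ≈ 3.3910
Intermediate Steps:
C = 3481
y = -2210 (y = 2 - 79*28 = 2 - 2212 = -2210)
(-10*(-181) + q(50))/(C + y) = (-10*(-181) + 50**2)/(3481 - 2210) = (1810 + 2500)/1271 = 4310*(1/1271) = 4310/1271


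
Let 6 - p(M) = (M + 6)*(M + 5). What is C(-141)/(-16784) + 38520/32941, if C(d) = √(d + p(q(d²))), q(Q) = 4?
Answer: 38520/32941 - 15*I/16784 ≈ 1.1694 - 0.00089371*I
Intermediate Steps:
p(M) = 6 - (5 + M)*(6 + M) (p(M) = 6 - (M + 6)*(M + 5) = 6 - (6 + M)*(5 + M) = 6 - (5 + M)*(6 + M))
C(d) = √(-84 + d) (C(d) = √(d + (-24 - 1*4² - 11*4)) = √(d + (-24 - 1*16 - 44)) = √(d + (-24 - 16 - 44)) = √(d - 84) = √(-84 + d))
C(-141)/(-16784) + 38520/32941 = √(-84 - 141)/(-16784) + 38520/32941 = √(-225)*(-1/16784) + 38520*(1/32941) = (15*I)*(-1/16784) + 38520/32941 = -15*I/16784 + 38520/32941 = 38520/32941 - 15*I/16784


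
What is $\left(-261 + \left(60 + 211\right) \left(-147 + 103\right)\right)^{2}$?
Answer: $148474225$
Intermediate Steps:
$\left(-261 + \left(60 + 211\right) \left(-147 + 103\right)\right)^{2} = \left(-261 + 271 \left(-44\right)\right)^{2} = \left(-261 - 11924\right)^{2} = \left(-12185\right)^{2} = 148474225$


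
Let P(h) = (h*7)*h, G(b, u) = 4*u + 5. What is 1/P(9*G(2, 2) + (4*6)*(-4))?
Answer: 1/3087 ≈ 0.00032394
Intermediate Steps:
G(b, u) = 5 + 4*u
P(h) = 7*h² (P(h) = (7*h)*h = 7*h²)
1/P(9*G(2, 2) + (4*6)*(-4)) = 1/(7*(9*(5 + 4*2) + (4*6)*(-4))²) = 1/(7*(9*(5 + 8) + 24*(-4))²) = 1/(7*(9*13 - 96)²) = 1/(7*(117 - 96)²) = 1/(7*21²) = 1/(7*441) = 1/3087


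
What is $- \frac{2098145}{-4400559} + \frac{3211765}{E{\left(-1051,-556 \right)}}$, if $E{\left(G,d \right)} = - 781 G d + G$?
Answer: $\frac{943424330696980}{2008340700945633} \approx 0.46975$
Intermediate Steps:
$E{\left(G,d \right)} = G - 781 G d$ ($E{\left(G,d \right)} = - 781 G d + G = G - 781 G d$)
$- \frac{2098145}{-4400559} + \frac{3211765}{E{\left(-1051,-556 \right)}} = - \frac{2098145}{-4400559} + \frac{3211765}{\left(-1051\right) \left(1 - -434236\right)} = \left(-2098145\right) \left(- \frac{1}{4400559}\right) + \frac{3211765}{\left(-1051\right) \left(1 + 434236\right)} = \frac{2098145}{4400559} + \frac{3211765}{\left(-1051\right) 434237} = \frac{2098145}{4400559} + \frac{3211765}{-456383087} = \frac{2098145}{4400559} + 3211765 \left(- \frac{1}{456383087}\right) = \frac{2098145}{4400559} - \frac{3211765}{456383087} = \frac{943424330696980}{2008340700945633}$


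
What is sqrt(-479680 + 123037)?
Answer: 9*I*sqrt(4403) ≈ 597.2*I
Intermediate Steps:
sqrt(-479680 + 123037) = sqrt(-356643) = 9*I*sqrt(4403)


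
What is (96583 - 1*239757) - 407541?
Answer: -550715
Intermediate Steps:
(96583 - 1*239757) - 407541 = (96583 - 239757) - 407541 = -143174 - 407541 = -550715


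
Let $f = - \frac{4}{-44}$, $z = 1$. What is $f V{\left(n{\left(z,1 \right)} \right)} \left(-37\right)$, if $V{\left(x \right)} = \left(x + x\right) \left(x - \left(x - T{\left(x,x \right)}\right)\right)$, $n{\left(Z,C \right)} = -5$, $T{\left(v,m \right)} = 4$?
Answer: $\frac{1480}{11} \approx 134.55$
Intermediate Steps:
$f = \frac{1}{11}$ ($f = \left(-4\right) \left(- \frac{1}{44}\right) = \frac{1}{11} \approx 0.090909$)
$V{\left(x \right)} = 8 x$ ($V{\left(x \right)} = \left(x + x\right) \left(x - \left(-4 + x\right)\right) = 2 x 4 = 8 x$)
$f V{\left(n{\left(z,1 \right)} \right)} \left(-37\right) = \frac{8 \left(-5\right)}{11} \left(-37\right) = \frac{1}{11} \left(-40\right) \left(-37\right) = \left(- \frac{40}{11}\right) \left(-37\right) = \frac{1480}{11}$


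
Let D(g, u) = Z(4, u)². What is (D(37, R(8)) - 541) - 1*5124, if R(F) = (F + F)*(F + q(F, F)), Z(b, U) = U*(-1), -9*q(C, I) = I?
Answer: 589711/81 ≈ 7280.4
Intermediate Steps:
q(C, I) = -I/9
Z(b, U) = -U
R(F) = 16*F²/9 (R(F) = (F + F)*(F - F/9) = (2*F)*(8*F/9) = 16*F²/9)
D(g, u) = u² (D(g, u) = (-u)² = u²)
(D(37, R(8)) - 541) - 1*5124 = (((16/9)*8²)² - 541) - 1*5124 = (((16/9)*64)² - 541) - 5124 = ((1024/9)² - 541) - 5124 = (1048576/81 - 541) - 5124 = 1004755/81 - 5124 = 589711/81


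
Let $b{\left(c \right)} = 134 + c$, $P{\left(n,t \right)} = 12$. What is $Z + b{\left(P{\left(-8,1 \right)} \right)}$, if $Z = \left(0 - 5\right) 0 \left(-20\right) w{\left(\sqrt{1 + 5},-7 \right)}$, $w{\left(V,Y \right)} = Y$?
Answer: $146$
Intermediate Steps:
$Z = 0$ ($Z = \left(0 - 5\right) 0 \left(-20\right) \left(-7\right) = \left(-5\right) 0 \left(-20\right) \left(-7\right) = 0 \left(-20\right) \left(-7\right) = 0 \left(-7\right) = 0$)
$Z + b{\left(P{\left(-8,1 \right)} \right)} = 0 + \left(134 + 12\right) = 0 + 146 = 146$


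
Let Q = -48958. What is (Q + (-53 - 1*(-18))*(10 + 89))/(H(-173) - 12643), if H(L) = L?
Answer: 52423/12816 ≈ 4.0904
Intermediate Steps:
(Q + (-53 - 1*(-18))*(10 + 89))/(H(-173) - 12643) = (-48958 + (-53 - 1*(-18))*(10 + 89))/(-173 - 12643) = (-48958 + (-53 + 18)*99)/(-12816) = (-48958 - 35*99)*(-1/12816) = (-48958 - 3465)*(-1/12816) = -52423*(-1/12816) = 52423/12816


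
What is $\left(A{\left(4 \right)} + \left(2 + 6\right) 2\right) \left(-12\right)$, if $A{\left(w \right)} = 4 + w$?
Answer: $-288$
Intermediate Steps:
$\left(A{\left(4 \right)} + \left(2 + 6\right) 2\right) \left(-12\right) = \left(\left(4 + 4\right) + \left(2 + 6\right) 2\right) \left(-12\right) = \left(8 + 8 \cdot 2\right) \left(-12\right) = \left(8 + 16\right) \left(-12\right) = 24 \left(-12\right) = -288$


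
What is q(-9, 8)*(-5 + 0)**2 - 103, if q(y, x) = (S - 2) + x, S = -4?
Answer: -53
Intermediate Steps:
q(y, x) = -6 + x (q(y, x) = (-4 - 2) + x = -6 + x)
q(-9, 8)*(-5 + 0)**2 - 103 = (-6 + 8)*(-5 + 0)**2 - 103 = 2*(-5)**2 - 103 = 2*25 - 103 = 50 - 103 = -53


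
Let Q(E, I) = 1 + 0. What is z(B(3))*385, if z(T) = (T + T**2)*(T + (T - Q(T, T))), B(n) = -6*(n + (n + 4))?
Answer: -164910900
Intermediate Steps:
Q(E, I) = 1
B(n) = -24 - 12*n (B(n) = -6*(n + (4 + n)) = -6*(4 + 2*n) = -24 - 12*n)
z(T) = (-1 + 2*T)*(T + T**2) (z(T) = (T + T**2)*(T + (T - 1*1)) = (T + T**2)*(T + (T - 1)) = (T + T**2)*(T + (-1 + T)) = (T + T**2)*(-1 + 2*T) = (-1 + 2*T)*(T + T**2))
z(B(3))*385 = ((-24 - 12*3)*(-1 + (-24 - 12*3) + 2*(-24 - 12*3)**2))*385 = ((-24 - 36)*(-1 + (-24 - 36) + 2*(-24 - 36)**2))*385 = -60*(-1 - 60 + 2*(-60)**2)*385 = -60*(-1 - 60 + 2*3600)*385 = -60*(-1 - 60 + 7200)*385 = -60*7139*385 = -428340*385 = -164910900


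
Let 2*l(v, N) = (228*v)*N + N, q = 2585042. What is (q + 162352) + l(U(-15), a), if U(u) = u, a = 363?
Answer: 4253691/2 ≈ 2.1268e+6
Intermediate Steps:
l(v, N) = N/2 + 114*N*v (l(v, N) = ((228*v)*N + N)/2 = (228*N*v + N)/2 = (N + 228*N*v)/2 = N/2 + 114*N*v)
(q + 162352) + l(U(-15), a) = (2585042 + 162352) + (½)*363*(1 + 228*(-15)) = 2747394 + (½)*363*(1 - 3420) = 2747394 + (½)*363*(-3419) = 2747394 - 1241097/2 = 4253691/2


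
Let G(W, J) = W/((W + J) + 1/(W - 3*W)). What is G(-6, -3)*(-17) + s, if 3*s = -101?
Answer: -14479/321 ≈ -45.106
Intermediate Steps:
s = -101/3 (s = (1/3)*(-101) = -101/3 ≈ -33.667)
G(W, J) = W/(J + W - 1/(2*W)) (G(W, J) = W/((J + W) + 1/(-2*W)) = W/((J + W) - 1/(2*W)) = W/(J + W - 1/(2*W)))
G(-6, -3)*(-17) + s = (2*(-6)**2/(-1 + 2*(-6)**2 + 2*(-3)*(-6)))*(-17) - 101/3 = (2*36/(-1 + 2*36 + 36))*(-17) - 101/3 = (2*36/(-1 + 72 + 36))*(-17) - 101/3 = (2*36/107)*(-17) - 101/3 = (2*36*(1/107))*(-17) - 101/3 = (72/107)*(-17) - 101/3 = -1224/107 - 101/3 = -14479/321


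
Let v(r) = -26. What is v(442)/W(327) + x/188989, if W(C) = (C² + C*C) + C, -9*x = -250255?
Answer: 17852214583/121435826895 ≈ 0.14701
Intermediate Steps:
x = 250255/9 (x = -⅑*(-250255) = 250255/9 ≈ 27806.)
W(C) = C + 2*C² (W(C) = (C² + C²) + C = 2*C² + C = C + 2*C²)
v(442)/W(327) + x/188989 = -26*1/(327*(1 + 2*327)) + (250255/9)/188989 = -26*1/(327*(1 + 654)) + (250255/9)*(1/188989) = -26/(327*655) + 250255/1700901 = -26/214185 + 250255/1700901 = 17852214583/121435826895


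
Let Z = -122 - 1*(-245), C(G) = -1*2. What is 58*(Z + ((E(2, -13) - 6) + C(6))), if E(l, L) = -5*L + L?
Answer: 9686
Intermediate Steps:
C(G) = -2
E(l, L) = -4*L
Z = 123 (Z = -122 + 245 = 123)
58*(Z + ((E(2, -13) - 6) + C(6))) = 58*(123 + ((-4*(-13) - 6) - 2)) = 58*(123 + ((52 - 6) - 2)) = 58*(123 + (46 - 2)) = 58*(123 + 44) = 58*167 = 9686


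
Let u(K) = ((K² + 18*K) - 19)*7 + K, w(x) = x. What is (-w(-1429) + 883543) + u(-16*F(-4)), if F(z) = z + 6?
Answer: 887943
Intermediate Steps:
F(z) = 6 + z
u(K) = -133 + 7*K² + 127*K (u(K) = (-19 + K² + 18*K)*7 + K = (-133 + 7*K² + 126*K) + K = -133 + 7*K² + 127*K)
(-w(-1429) + 883543) + u(-16*F(-4)) = (-1*(-1429) + 883543) + (-133 + 7*(-16*(6 - 4))² + 127*(-16*(6 - 4))) = (1429 + 883543) + (-133 + 7*(-16*2)² + 127*(-16*2)) = 884972 + (-133 + 7*(-32)² + 127*(-32)) = 884972 + (-133 + 7*1024 - 4064) = 884972 + (-133 + 7168 - 4064) = 884972 + 2971 = 887943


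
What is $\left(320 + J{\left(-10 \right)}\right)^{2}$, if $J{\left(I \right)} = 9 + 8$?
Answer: $113569$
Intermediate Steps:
$J{\left(I \right)} = 17$
$\left(320 + J{\left(-10 \right)}\right)^{2} = \left(320 + 17\right)^{2} = 337^{2} = 113569$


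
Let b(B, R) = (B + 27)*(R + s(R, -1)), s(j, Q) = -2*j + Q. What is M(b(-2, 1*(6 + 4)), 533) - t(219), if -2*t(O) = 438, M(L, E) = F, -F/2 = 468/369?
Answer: 8875/41 ≈ 216.46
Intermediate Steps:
s(j, Q) = Q - 2*j
F = -104/41 (F = -936/369 = -2*52/41 = -104/41 ≈ -2.5366)
b(B, R) = (-1 - R)*(27 + B) (b(B, R) = (B + 27)*(R + (-1 - 2*R)) = (27 + B)*(-1 - R) = (-1 - R)*(27 + B))
M(L, E) = -104/41
t(O) = -219 (t(O) = -½*438 = -219)
M(b(-2, 1*(6 + 4)), 533) - t(219) = -104/41 - 1*(-219) = -104/41 + 219 = 8875/41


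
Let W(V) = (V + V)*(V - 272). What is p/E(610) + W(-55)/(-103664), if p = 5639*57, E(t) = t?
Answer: 756773913/1437160 ≈ 526.58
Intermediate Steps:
p = 321423
W(V) = 2*V*(-272 + V) (W(V) = (2*V)*(-272 + V) = 2*V*(-272 + V))
p/E(610) + W(-55)/(-103664) = 321423/610 + (2*(-55)*(-272 - 55))/(-103664) = 321423*(1/610) + (2*(-55)*(-327))*(-1/103664) = 321423/610 + 35970*(-1/103664) = 321423/610 - 1635/4712 = 756773913/1437160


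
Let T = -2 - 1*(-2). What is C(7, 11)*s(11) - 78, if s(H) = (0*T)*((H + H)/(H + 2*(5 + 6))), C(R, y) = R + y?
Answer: -78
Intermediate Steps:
T = 0 (T = -2 + 2 = 0)
s(H) = 0 (s(H) = (0*0)*((H + H)/(H + 2*(5 + 6))) = 0*((2*H)/(H + 2*11)) = 0*((2*H)/(H + 22)) = 0*((2*H)/(22 + H)) = 0*(2*H/(22 + H)) = 0)
C(7, 11)*s(11) - 78 = (7 + 11)*0 - 78 = 18*0 - 78 = 0 - 78 = -78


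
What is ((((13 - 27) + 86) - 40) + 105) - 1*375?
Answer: -238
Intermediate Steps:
((((13 - 27) + 86) - 40) + 105) - 1*375 = (((-14 + 86) - 40) + 105) - 375 = ((72 - 40) + 105) - 375 = (32 + 105) - 375 = 137 - 375 = -238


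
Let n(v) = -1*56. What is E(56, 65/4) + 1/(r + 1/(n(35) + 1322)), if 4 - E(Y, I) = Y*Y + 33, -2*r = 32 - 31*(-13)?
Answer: -435748338/137677 ≈ -3165.0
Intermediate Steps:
r = -435/2 (r = -(32 - 31*(-13))/2 = -(32 + 403)/2 = -½*435 = -435/2 ≈ -217.50)
n(v) = -56
E(Y, I) = -29 - Y² (E(Y, I) = 4 - (Y*Y + 33) = 4 - (Y² + 33) = 4 - (33 + Y²) = 4 + (-33 - Y²) = -29 - Y²)
E(56, 65/4) + 1/(r + 1/(n(35) + 1322)) = (-29 - 1*56²) + 1/(-435/2 + 1/(-56 + 1322)) = (-29 - 1*3136) + 1/(-435/2 + 1/1266) = (-29 - 3136) + 1/(-435/2 + 1/1266) = -3165 + 1/(-137677/633) = -3165 - 633/137677 = -435748338/137677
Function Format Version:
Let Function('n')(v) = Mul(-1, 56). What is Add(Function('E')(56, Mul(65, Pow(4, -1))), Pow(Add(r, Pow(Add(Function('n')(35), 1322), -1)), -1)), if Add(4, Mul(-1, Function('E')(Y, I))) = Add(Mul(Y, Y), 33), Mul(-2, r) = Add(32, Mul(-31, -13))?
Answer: Rational(-435748338, 137677) ≈ -3165.0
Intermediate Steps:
r = Rational(-435, 2) (r = Mul(Rational(-1, 2), Add(32, Mul(-31, -13))) = Mul(Rational(-1, 2), Add(32, 403)) = Mul(Rational(-1, 2), 435) = Rational(-435, 2) ≈ -217.50)
Function('n')(v) = -56
Function('E')(Y, I) = Add(-29, Mul(-1, Pow(Y, 2))) (Function('E')(Y, I) = Add(4, Mul(-1, Add(Mul(Y, Y), 33))) = Add(4, Mul(-1, Add(Pow(Y, 2), 33))) = Add(4, Mul(-1, Add(33, Pow(Y, 2)))) = Add(4, Add(-33, Mul(-1, Pow(Y, 2)))) = Add(-29, Mul(-1, Pow(Y, 2))))
Add(Function('E')(56, Mul(65, Pow(4, -1))), Pow(Add(r, Pow(Add(Function('n')(35), 1322), -1)), -1)) = Add(Add(-29, Mul(-1, Pow(56, 2))), Pow(Add(Rational(-435, 2), Pow(Add(-56, 1322), -1)), -1)) = Add(Add(-29, Mul(-1, 3136)), Pow(Add(Rational(-435, 2), Pow(1266, -1)), -1)) = Add(Add(-29, -3136), Pow(Add(Rational(-435, 2), Rational(1, 1266)), -1)) = Add(-3165, Pow(Rational(-137677, 633), -1)) = Add(-3165, Rational(-633, 137677)) = Rational(-435748338, 137677)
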